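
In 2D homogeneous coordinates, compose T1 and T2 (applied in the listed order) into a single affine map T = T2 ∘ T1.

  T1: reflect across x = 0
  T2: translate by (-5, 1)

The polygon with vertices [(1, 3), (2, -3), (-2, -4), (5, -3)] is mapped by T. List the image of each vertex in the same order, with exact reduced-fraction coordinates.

image vertices: (-6, 4), (-7, -2), (-3, -3), (-10, -2)

T1 reflect across x = 0: (1, 3) → (-1, 3); (2, -3) → (-2, -3); (-2, -4) → (2, -4); (5, -3) → (-5, -3)
T2 translate by (-5, 1): (-1, 3) → (-6, 4); (-2, -3) → (-7, -2); (2, -4) → (-3, -3); (-5, -3) → (-10, -2)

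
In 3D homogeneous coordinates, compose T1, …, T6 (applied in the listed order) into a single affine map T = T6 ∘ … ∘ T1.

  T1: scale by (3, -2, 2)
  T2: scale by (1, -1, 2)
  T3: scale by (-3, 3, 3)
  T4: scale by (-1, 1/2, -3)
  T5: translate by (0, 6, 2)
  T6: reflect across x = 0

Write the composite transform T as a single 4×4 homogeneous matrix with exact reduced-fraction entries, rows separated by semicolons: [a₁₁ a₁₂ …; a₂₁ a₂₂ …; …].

T1 = [3 0 0 0; 0 -2 0 0; 0 0 2 0; 0 0 0 1]
T2·T1 = [3 0 0 0; 0 2 0 0; 0 0 4 0; 0 0 0 1]
T3·…·T1 = [-9 0 0 0; 0 6 0 0; 0 0 12 0; 0 0 0 1]
T4·…·T1 = [9 0 0 0; 0 3 0 0; 0 0 -36 0; 0 0 0 1]
T5·…·T1 = [9 0 0 0; 0 3 0 6; 0 0 -36 2; 0 0 0 1]
T6·…·T1 = [-9 0 0 0; 0 3 0 6; 0 0 -36 2; 0 0 0 1]

T = [-9 0 0 0; 0 3 0 6; 0 0 -36 2; 0 0 0 1]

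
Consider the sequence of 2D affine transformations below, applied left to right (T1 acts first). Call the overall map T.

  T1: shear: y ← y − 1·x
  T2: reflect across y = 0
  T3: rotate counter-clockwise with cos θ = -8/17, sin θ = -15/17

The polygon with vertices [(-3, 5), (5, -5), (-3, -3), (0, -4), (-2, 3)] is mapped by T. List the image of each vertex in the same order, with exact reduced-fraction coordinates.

T1 shear: y ← y − 1·x: (-3, 5) → (-3, 8); (5, -5) → (5, -10); (-3, -3) → (-3, 0); (0, -4) → (0, -4); (-2, 3) → (-2, 5)
T2 reflect across y = 0: (-3, 8) → (-3, -8); (5, -10) → (5, 10); (-3, 0) → (-3, 0); (0, -4) → (0, 4); (-2, 5) → (-2, -5)
T3 rotate counter-clockwise with cos θ = -8/17, sin θ = -15/17: (-3, -8) → (-96/17, 109/17); (5, 10) → (110/17, -155/17); (-3, 0) → (24/17, 45/17); (0, 4) → (60/17, -32/17); (-2, -5) → (-59/17, 70/17)

image vertices: (-96/17, 109/17), (110/17, -155/17), (24/17, 45/17), (60/17, -32/17), (-59/17, 70/17)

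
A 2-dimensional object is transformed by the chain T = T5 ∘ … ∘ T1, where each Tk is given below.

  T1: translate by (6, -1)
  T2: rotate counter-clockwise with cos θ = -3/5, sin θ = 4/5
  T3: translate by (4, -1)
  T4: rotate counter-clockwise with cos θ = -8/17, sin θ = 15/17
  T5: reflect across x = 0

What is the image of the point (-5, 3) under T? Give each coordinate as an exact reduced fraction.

T1 translate by (6, -1): (-5, 3) → (1, 2)
T2 rotate counter-clockwise with cos θ = -3/5, sin θ = 4/5: (1, 2) → (-11/5, -2/5)
T3 translate by (4, -1): (-11/5, -2/5) → (9/5, -7/5)
T4 rotate counter-clockwise with cos θ = -8/17, sin θ = 15/17: (9/5, -7/5) → (33/85, 191/85)
T5 reflect across x = 0: (33/85, 191/85) → (-33/85, 191/85)

T(p) = (-33/85, 191/85)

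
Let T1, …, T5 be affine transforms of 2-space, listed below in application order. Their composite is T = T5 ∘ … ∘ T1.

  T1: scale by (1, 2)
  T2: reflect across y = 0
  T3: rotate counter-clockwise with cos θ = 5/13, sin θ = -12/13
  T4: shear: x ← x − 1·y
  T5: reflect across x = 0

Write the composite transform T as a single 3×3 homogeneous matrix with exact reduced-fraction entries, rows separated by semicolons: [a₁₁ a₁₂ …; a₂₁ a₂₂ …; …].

T = [-17/13 14/13 0; -12/13 -10/13 0; 0 0 1]

T1 = [1 0 0; 0 2 0; 0 0 1]
T2·T1 = [1 0 0; 0 -2 0; 0 0 1]
T3·…·T1 = [5/13 -24/13 0; -12/13 -10/13 0; 0 0 1]
T4·…·T1 = [17/13 -14/13 0; -12/13 -10/13 0; 0 0 1]
T5·…·T1 = [-17/13 14/13 0; -12/13 -10/13 0; 0 0 1]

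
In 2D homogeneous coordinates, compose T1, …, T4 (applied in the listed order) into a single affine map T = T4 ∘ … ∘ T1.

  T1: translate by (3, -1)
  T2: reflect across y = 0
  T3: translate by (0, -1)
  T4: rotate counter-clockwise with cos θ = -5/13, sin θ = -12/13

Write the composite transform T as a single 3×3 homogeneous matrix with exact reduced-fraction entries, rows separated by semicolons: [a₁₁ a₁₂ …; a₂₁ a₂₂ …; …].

T = [-5/13 -12/13 -15/13; -12/13 5/13 -36/13; 0 0 1]

T1 = [1 0 3; 0 1 -1; 0 0 1]
T2·T1 = [1 0 3; 0 -1 1; 0 0 1]
T3·…·T1 = [1 0 3; 0 -1 0; 0 0 1]
T4·…·T1 = [-5/13 -12/13 -15/13; -12/13 5/13 -36/13; 0 0 1]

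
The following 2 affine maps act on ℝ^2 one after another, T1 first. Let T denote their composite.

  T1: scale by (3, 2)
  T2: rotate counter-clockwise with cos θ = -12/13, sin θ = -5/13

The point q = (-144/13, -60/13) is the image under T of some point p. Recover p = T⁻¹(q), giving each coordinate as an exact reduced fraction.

p = (4, 0)

T1 = [3 0 0; 0 2 0; 0 0 1]
T2·T1 = [-36/13 10/13 0; -15/13 -24/13 0; 0 0 1]
det M = 6; M⁻¹ = [-4/13 -5/39 0; 5/26 -6/13 0; 0 0 1]
M⁻¹ · (-144/13, -60/13)ᵀ = (4, 0)ᵀ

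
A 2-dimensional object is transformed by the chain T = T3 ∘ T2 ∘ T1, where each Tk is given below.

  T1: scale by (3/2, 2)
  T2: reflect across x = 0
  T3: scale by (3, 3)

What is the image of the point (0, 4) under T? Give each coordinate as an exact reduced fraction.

T1 scale by (3/2, 2): (0, 4) → (0, 8)
T2 reflect across x = 0: (0, 8) → (0, 8)
T3 scale by (3, 3): (0, 8) → (0, 24)

T(p) = (0, 24)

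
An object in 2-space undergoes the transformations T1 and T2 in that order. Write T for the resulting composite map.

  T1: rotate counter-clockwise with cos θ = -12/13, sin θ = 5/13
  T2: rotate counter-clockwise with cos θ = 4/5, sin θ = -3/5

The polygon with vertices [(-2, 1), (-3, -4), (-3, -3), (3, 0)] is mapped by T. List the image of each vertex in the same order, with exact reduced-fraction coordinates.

T1 rotate counter-clockwise with cos θ = -12/13, sin θ = 5/13: (-2, 1) → (19/13, -22/13); (-3, -4) → (56/13, 33/13); (-3, -3) → (51/13, 21/13); (3, 0) → (-36/13, 15/13)
T2 rotate counter-clockwise with cos θ = 4/5, sin θ = -3/5: (19/13, -22/13) → (2/13, -29/13); (56/13, 33/13) → (323/65, -36/65); (51/13, 21/13) → (267/65, -69/65); (-36/13, 15/13) → (-99/65, 168/65)

image vertices: (2/13, -29/13), (323/65, -36/65), (267/65, -69/65), (-99/65, 168/65)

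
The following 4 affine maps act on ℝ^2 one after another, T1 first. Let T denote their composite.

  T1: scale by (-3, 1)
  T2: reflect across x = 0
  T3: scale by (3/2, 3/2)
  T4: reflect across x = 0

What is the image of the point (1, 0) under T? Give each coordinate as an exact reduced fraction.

T(p) = (-9/2, 0)

T1 scale by (-3, 1): (1, 0) → (-3, 0)
T2 reflect across x = 0: (-3, 0) → (3, 0)
T3 scale by (3/2, 3/2): (3, 0) → (9/2, 0)
T4 reflect across x = 0: (9/2, 0) → (-9/2, 0)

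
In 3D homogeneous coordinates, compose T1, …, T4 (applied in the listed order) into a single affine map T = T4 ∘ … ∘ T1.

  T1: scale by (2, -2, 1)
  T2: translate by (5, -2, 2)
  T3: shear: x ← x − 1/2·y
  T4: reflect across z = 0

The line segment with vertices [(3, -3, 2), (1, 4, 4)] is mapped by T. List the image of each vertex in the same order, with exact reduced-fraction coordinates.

T1 scale by (2, -2, 1): (3, -3, 2) → (6, 6, 2); (1, 4, 4) → (2, -8, 4)
T2 translate by (5, -2, 2): (6, 6, 2) → (11, 4, 4); (2, -8, 4) → (7, -10, 6)
T3 shear: x ← x − 1/2·y: (11, 4, 4) → (9, 4, 4); (7, -10, 6) → (12, -10, 6)
T4 reflect across z = 0: (9, 4, 4) → (9, 4, -4); (12, -10, 6) → (12, -10, -6)

image vertices: (9, 4, -4), (12, -10, -6)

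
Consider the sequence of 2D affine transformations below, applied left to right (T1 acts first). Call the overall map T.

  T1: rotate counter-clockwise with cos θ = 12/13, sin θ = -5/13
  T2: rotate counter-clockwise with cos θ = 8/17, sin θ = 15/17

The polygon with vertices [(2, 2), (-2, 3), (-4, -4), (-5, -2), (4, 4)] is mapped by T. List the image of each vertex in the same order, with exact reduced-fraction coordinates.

image vertices: (62/221, 622/221), (-762/221, 233/221), (-124/221, -1244/221), (-575/221, -1042/221), (124/221, 1244/221)

T1 rotate counter-clockwise with cos θ = 12/13, sin θ = -5/13: (2, 2) → (34/13, 14/13); (-2, 3) → (-9/13, 46/13); (-4, -4) → (-68/13, -28/13); (-5, -2) → (-70/13, 1/13); (4, 4) → (68/13, 28/13)
T2 rotate counter-clockwise with cos θ = 8/17, sin θ = 15/17: (34/13, 14/13) → (62/221, 622/221); (-9/13, 46/13) → (-762/221, 233/221); (-68/13, -28/13) → (-124/221, -1244/221); (-70/13, 1/13) → (-575/221, -1042/221); (68/13, 28/13) → (124/221, 1244/221)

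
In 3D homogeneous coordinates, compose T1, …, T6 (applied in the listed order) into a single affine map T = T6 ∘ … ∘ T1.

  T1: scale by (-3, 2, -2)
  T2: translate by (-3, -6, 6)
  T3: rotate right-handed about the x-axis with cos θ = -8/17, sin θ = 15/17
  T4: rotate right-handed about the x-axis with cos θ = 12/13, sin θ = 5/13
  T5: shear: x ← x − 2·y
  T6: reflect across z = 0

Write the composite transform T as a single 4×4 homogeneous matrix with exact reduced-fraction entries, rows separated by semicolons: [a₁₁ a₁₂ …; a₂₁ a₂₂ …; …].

T = [-3 684/221 -560/221 -1035/221; 0 -342/221 280/221 186/221; 0 -280/221 -342/221 1866/221; 0 0 0 1]

T1 = [-3 0 0 0; 0 2 0 0; 0 0 -2 0; 0 0 0 1]
T2·T1 = [-3 0 0 -3; 0 2 0 -6; 0 0 -2 6; 0 0 0 1]
T3·…·T1 = [-3 0 0 -3; 0 -16/17 30/17 -42/17; 0 30/17 16/17 -138/17; 0 0 0 1]
T4·…·T1 = [-3 0 0 -3; 0 -342/221 280/221 186/221; 0 280/221 342/221 -1866/221; 0 0 0 1]
T5·…·T1 = [-3 684/221 -560/221 -1035/221; 0 -342/221 280/221 186/221; 0 280/221 342/221 -1866/221; 0 0 0 1]
T6·…·T1 = [-3 684/221 -560/221 -1035/221; 0 -342/221 280/221 186/221; 0 -280/221 -342/221 1866/221; 0 0 0 1]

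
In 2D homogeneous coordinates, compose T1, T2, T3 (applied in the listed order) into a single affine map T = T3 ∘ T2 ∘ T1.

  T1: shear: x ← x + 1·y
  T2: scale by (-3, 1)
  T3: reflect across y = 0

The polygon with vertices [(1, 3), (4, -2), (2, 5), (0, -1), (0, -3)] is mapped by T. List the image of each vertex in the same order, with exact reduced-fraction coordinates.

image vertices: (-12, -3), (-6, 2), (-21, -5), (3, 1), (9, 3)

T1 shear: x ← x + 1·y: (1, 3) → (4, 3); (4, -2) → (2, -2); (2, 5) → (7, 5); (0, -1) → (-1, -1); (0, -3) → (-3, -3)
T2 scale by (-3, 1): (4, 3) → (-12, 3); (2, -2) → (-6, -2); (7, 5) → (-21, 5); (-1, -1) → (3, -1); (-3, -3) → (9, -3)
T3 reflect across y = 0: (-12, 3) → (-12, -3); (-6, -2) → (-6, 2); (-21, 5) → (-21, -5); (3, -1) → (3, 1); (9, -3) → (9, 3)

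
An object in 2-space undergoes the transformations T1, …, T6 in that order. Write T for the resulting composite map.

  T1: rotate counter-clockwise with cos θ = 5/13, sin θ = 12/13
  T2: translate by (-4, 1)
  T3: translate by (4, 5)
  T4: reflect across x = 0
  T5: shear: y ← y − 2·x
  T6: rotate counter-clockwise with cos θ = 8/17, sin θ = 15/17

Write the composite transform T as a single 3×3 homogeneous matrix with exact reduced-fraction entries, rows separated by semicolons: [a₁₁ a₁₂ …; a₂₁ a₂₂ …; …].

T1 = [5/13 -12/13 0; 12/13 5/13 0; 0 0 1]
T2·T1 = [5/13 -12/13 -4; 12/13 5/13 1; 0 0 1]
T3·…·T1 = [5/13 -12/13 0; 12/13 5/13 6; 0 0 1]
T4·…·T1 = [-5/13 12/13 0; 12/13 5/13 6; 0 0 1]
T5·…·T1 = [-5/13 12/13 0; 22/13 -19/13 6; 0 0 1]
T6·…·T1 = [-370/221 381/221 -90/17; 101/221 28/221 48/17; 0 0 1]

T = [-370/221 381/221 -90/17; 101/221 28/221 48/17; 0 0 1]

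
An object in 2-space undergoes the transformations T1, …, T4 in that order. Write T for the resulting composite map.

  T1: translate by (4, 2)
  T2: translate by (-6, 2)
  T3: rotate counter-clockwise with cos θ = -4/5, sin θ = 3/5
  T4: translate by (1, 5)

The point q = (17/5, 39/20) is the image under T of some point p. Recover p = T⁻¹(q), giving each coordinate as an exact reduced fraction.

T1 = [1 0 4; 0 1 2; 0 0 1]
T2·T1 = [1 0 -2; 0 1 4; 0 0 1]
T3·…·T1 = [-4/5 -3/5 -4/5; 3/5 -4/5 -22/5; 0 0 1]
T4·…·T1 = [-4/5 -3/5 1/5; 3/5 -4/5 3/5; 0 0 1]
det M = 1; M⁻¹ = [-4/5 3/5 -1/5; -3/5 -4/5 3/5; 0 0 1]
M⁻¹ · (17/5, 39/20)ᵀ = (-7/4, -3)ᵀ

p = (-7/4, -3)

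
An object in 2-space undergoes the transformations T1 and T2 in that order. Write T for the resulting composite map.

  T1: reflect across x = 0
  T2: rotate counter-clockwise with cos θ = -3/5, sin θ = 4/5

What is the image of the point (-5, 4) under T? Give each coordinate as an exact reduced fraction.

T1 reflect across x = 0: (-5, 4) → (5, 4)
T2 rotate counter-clockwise with cos θ = -3/5, sin θ = 4/5: (5, 4) → (-31/5, 8/5)

T(p) = (-31/5, 8/5)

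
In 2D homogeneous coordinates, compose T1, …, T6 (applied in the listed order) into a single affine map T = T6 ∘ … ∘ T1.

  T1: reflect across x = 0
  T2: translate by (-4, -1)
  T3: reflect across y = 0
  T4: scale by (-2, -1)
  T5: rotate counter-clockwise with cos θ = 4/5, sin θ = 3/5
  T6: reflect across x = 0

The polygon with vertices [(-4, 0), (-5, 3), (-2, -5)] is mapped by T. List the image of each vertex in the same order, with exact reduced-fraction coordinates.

T1 reflect across x = 0: (-4, 0) → (4, 0); (-5, 3) → (5, 3); (-2, -5) → (2, -5)
T2 translate by (-4, -1): (4, 0) → (0, -1); (5, 3) → (1, 2); (2, -5) → (-2, -6)
T3 reflect across y = 0: (0, -1) → (0, 1); (1, 2) → (1, -2); (-2, -6) → (-2, 6)
T4 scale by (-2, -1): (0, 1) → (0, -1); (1, -2) → (-2, 2); (-2, 6) → (4, -6)
T5 rotate counter-clockwise with cos θ = 4/5, sin θ = 3/5: (0, -1) → (3/5, -4/5); (-2, 2) → (-14/5, 2/5); (4, -6) → (34/5, -12/5)
T6 reflect across x = 0: (3/5, -4/5) → (-3/5, -4/5); (-14/5, 2/5) → (14/5, 2/5); (34/5, -12/5) → (-34/5, -12/5)

image vertices: (-3/5, -4/5), (14/5, 2/5), (-34/5, -12/5)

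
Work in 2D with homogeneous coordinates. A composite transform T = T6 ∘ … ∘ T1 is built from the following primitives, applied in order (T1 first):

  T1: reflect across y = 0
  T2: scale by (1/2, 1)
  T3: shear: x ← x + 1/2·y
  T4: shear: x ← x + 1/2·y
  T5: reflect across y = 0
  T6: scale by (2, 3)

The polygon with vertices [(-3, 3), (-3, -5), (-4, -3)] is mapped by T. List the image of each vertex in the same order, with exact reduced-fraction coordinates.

image vertices: (-9, 9), (7, -15), (2, -9)

T1 reflect across y = 0: (-3, 3) → (-3, -3); (-3, -5) → (-3, 5); (-4, -3) → (-4, 3)
T2 scale by (1/2, 1): (-3, -3) → (-3/2, -3); (-3, 5) → (-3/2, 5); (-4, 3) → (-2, 3)
T3 shear: x ← x + 1/2·y: (-3/2, -3) → (-3, -3); (-3/2, 5) → (1, 5); (-2, 3) → (-1/2, 3)
T4 shear: x ← x + 1/2·y: (-3, -3) → (-9/2, -3); (1, 5) → (7/2, 5); (-1/2, 3) → (1, 3)
T5 reflect across y = 0: (-9/2, -3) → (-9/2, 3); (7/2, 5) → (7/2, -5); (1, 3) → (1, -3)
T6 scale by (2, 3): (-9/2, 3) → (-9, 9); (7/2, -5) → (7, -15); (1, -3) → (2, -9)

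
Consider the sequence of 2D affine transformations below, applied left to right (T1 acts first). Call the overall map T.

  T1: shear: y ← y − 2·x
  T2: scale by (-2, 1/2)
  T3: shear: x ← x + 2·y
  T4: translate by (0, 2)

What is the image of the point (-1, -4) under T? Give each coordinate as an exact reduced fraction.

T1 shear: y ← y − 2·x: (-1, -4) → (-1, -2)
T2 scale by (-2, 1/2): (-1, -2) → (2, -1)
T3 shear: x ← x + 2·y: (2, -1) → (0, -1)
T4 translate by (0, 2): (0, -1) → (0, 1)

T(p) = (0, 1)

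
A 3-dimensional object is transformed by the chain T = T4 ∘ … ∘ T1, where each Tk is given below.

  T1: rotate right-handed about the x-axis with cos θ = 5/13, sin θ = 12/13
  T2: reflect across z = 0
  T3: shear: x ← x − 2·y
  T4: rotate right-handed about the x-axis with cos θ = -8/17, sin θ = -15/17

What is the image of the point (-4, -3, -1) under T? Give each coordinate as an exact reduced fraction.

T1 rotate right-handed about the x-axis with cos θ = 5/13, sin θ = 12/13: (-4, -3, -1) → (-4, -3/13, -41/13)
T2 reflect across z = 0: (-4, -3/13, -41/13) → (-4, -3/13, 41/13)
T3 shear: x ← x − 2·y: (-4, -3/13, 41/13) → (-46/13, -3/13, 41/13)
T4 rotate right-handed about the x-axis with cos θ = -8/17, sin θ = -15/17: (-46/13, -3/13, 41/13) → (-46/13, 639/221, -283/221)

T(p) = (-46/13, 639/221, -283/221)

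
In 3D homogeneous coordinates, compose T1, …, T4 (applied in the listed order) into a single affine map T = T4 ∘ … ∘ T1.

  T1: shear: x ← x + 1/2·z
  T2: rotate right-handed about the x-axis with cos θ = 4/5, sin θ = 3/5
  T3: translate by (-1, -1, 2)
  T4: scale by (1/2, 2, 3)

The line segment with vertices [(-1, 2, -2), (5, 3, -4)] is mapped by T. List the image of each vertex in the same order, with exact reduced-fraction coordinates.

T1 shear: x ← x + 1/2·z: (-1, 2, -2) → (-2, 2, -2); (5, 3, -4) → (3, 3, -4)
T2 rotate right-handed about the x-axis with cos θ = 4/5, sin θ = 3/5: (-2, 2, -2) → (-2, 14/5, -2/5); (3, 3, -4) → (3, 24/5, -7/5)
T3 translate by (-1, -1, 2): (-2, 14/5, -2/5) → (-3, 9/5, 8/5); (3, 24/5, -7/5) → (2, 19/5, 3/5)
T4 scale by (1/2, 2, 3): (-3, 9/5, 8/5) → (-3/2, 18/5, 24/5); (2, 19/5, 3/5) → (1, 38/5, 9/5)

image vertices: (-3/2, 18/5, 24/5), (1, 38/5, 9/5)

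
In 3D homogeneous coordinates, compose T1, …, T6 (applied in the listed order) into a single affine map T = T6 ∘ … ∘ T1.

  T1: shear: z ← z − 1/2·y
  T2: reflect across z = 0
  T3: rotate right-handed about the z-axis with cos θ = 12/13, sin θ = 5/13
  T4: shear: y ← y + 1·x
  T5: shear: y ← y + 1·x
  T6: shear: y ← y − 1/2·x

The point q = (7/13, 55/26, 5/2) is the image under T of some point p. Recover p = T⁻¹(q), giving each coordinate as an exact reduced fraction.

T1 = [1 0 0 0; 0 1 0 0; 0 -1/2 1 0; 0 0 0 1]
T2·T1 = [1 0 0 0; 0 1 0 0; 0 1/2 -1 0; 0 0 0 1]
T3·…·T1 = [12/13 -5/13 0 0; 5/13 12/13 0 0; 0 1/2 -1 0; 0 0 0 1]
T4·…·T1 = [12/13 -5/13 0 0; 17/13 7/13 0 0; 0 1/2 -1 0; 0 0 0 1]
T5·…·T1 = [12/13 -5/13 0 0; 29/13 2/13 0 0; 0 1/2 -1 0; 0 0 0 1]
T6·…·T1 = [12/13 -5/13 0 0; 23/13 9/26 0 0; 0 1/2 -1 0; 0 0 0 1]
det M = -1; M⁻¹ = [9/26 5/13 0 0; -23/13 12/13 0 0; -23/26 6/13 -1 0; 0 0 0 1]
M⁻¹ · (7/13, 55/26, 5/2)ᵀ = (1, 1, -2)ᵀ

p = (1, 1, -2)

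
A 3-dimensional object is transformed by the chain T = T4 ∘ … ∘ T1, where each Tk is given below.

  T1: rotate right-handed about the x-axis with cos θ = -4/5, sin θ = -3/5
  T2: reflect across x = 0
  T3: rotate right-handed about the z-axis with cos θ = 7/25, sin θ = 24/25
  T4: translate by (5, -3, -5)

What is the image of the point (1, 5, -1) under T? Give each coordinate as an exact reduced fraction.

T1 rotate right-handed about the x-axis with cos θ = -4/5, sin θ = -3/5: (1, 5, -1) → (1, -23/5, -11/5)
T2 reflect across x = 0: (1, -23/5, -11/5) → (-1, -23/5, -11/5)
T3 rotate right-handed about the z-axis with cos θ = 7/25, sin θ = 24/25: (-1, -23/5, -11/5) → (517/125, -281/125, -11/5)
T4 translate by (5, -3, -5): (517/125, -281/125, -11/5) → (1142/125, -656/125, -36/5)

T(p) = (1142/125, -656/125, -36/5)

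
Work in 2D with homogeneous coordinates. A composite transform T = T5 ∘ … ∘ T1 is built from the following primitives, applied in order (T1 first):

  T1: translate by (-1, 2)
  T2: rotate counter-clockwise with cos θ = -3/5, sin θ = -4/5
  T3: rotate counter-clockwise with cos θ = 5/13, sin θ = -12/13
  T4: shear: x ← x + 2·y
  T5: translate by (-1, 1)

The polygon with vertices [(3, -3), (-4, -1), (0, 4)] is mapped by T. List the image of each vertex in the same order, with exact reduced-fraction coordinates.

image vertices: (3/13, 32/13), (-4/5, -6/5), (-886/65, -329/65)

T1 translate by (-1, 2): (3, -3) → (2, -1); (-4, -1) → (-5, 1); (0, 4) → (-1, 6)
T2 rotate counter-clockwise with cos θ = -3/5, sin θ = -4/5: (2, -1) → (-2, -1); (-5, 1) → (19/5, 17/5); (-1, 6) → (27/5, -14/5)
T3 rotate counter-clockwise with cos θ = 5/13, sin θ = -12/13: (-2, -1) → (-22/13, 19/13); (19/5, 17/5) → (23/5, -11/5); (27/5, -14/5) → (-33/65, -394/65)
T4 shear: x ← x + 2·y: (-22/13, 19/13) → (16/13, 19/13); (23/5, -11/5) → (1/5, -11/5); (-33/65, -394/65) → (-821/65, -394/65)
T5 translate by (-1, 1): (16/13, 19/13) → (3/13, 32/13); (1/5, -11/5) → (-4/5, -6/5); (-821/65, -394/65) → (-886/65, -329/65)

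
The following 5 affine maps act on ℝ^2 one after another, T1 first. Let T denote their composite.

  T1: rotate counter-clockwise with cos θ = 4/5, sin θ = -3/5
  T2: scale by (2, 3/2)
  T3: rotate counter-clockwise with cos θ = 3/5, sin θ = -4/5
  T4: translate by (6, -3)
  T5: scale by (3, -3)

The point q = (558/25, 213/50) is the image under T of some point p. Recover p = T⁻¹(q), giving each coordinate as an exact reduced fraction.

p = (-1, 1)

T1 = [4/5 3/5 0; -3/5 4/5 0; 0 0 1]
T2·T1 = [8/5 6/5 0; -9/10 6/5 0; 0 0 1]
T3·…·T1 = [6/25 42/25 0; -91/50 -6/25 0; 0 0 1]
T4·…·T1 = [6/25 42/25 6; -91/50 -6/25 -3; 0 0 1]
T5·…·T1 = [18/25 126/25 18; 273/50 18/25 9; 0 0 1]
det M = -27; M⁻¹ = [-2/75 14/75 -6/5; 91/450 -2/75 -17/5; 0 0 1]
M⁻¹ · (558/25, 213/50)ᵀ = (-1, 1)ᵀ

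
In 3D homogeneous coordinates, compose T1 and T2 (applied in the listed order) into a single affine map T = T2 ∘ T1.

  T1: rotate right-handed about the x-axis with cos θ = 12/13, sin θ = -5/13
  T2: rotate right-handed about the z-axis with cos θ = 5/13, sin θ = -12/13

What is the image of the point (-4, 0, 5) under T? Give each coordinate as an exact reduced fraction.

T1 rotate right-handed about the x-axis with cos θ = 12/13, sin θ = -5/13: (-4, 0, 5) → (-4, 25/13, 60/13)
T2 rotate right-handed about the z-axis with cos θ = 5/13, sin θ = -12/13: (-4, 25/13, 60/13) → (40/169, 749/169, 60/13)

T(p) = (40/169, 749/169, 60/13)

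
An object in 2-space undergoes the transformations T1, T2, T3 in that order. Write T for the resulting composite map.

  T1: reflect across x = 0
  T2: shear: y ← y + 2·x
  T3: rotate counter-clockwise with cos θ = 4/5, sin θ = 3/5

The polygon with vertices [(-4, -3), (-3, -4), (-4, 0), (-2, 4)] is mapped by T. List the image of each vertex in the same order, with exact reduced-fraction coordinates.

T1 reflect across x = 0: (-4, -3) → (4, -3); (-3, -4) → (3, -4); (-4, 0) → (4, 0); (-2, 4) → (2, 4)
T2 shear: y ← y + 2·x: (4, -3) → (4, 5); (3, -4) → (3, 2); (4, 0) → (4, 8); (2, 4) → (2, 8)
T3 rotate counter-clockwise with cos θ = 4/5, sin θ = 3/5: (4, 5) → (1/5, 32/5); (3, 2) → (6/5, 17/5); (4, 8) → (-8/5, 44/5); (2, 8) → (-16/5, 38/5)

image vertices: (1/5, 32/5), (6/5, 17/5), (-8/5, 44/5), (-16/5, 38/5)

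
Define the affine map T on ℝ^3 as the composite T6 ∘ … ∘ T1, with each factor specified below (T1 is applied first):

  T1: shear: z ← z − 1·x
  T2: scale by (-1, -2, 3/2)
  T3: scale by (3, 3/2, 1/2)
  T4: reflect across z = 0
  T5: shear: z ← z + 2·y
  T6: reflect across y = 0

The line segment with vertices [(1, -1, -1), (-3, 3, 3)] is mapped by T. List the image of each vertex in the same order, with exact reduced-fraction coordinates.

T1 shear: z ← z − 1·x: (1, -1, -1) → (1, -1, -2); (-3, 3, 3) → (-3, 3, 6)
T2 scale by (-1, -2, 3/2): (1, -1, -2) → (-1, 2, -3); (-3, 3, 6) → (3, -6, 9)
T3 scale by (3, 3/2, 1/2): (-1, 2, -3) → (-3, 3, -3/2); (3, -6, 9) → (9, -9, 9/2)
T4 reflect across z = 0: (-3, 3, -3/2) → (-3, 3, 3/2); (9, -9, 9/2) → (9, -9, -9/2)
T5 shear: z ← z + 2·y: (-3, 3, 3/2) → (-3, 3, 15/2); (9, -9, -9/2) → (9, -9, -45/2)
T6 reflect across y = 0: (-3, 3, 15/2) → (-3, -3, 15/2); (9, -9, -45/2) → (9, 9, -45/2)

image vertices: (-3, -3, 15/2), (9, 9, -45/2)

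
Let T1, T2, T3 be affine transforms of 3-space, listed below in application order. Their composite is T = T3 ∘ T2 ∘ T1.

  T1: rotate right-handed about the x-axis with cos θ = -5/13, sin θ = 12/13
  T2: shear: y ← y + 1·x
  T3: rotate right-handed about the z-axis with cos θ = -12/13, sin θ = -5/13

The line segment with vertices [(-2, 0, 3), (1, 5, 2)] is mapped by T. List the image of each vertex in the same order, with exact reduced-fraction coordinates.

image vertices: (2/169, 874/169, -15/13), (-336/169, 367/169, 50/13)

T1 rotate right-handed about the x-axis with cos θ = -5/13, sin θ = 12/13: (-2, 0, 3) → (-2, -36/13, -15/13); (1, 5, 2) → (1, -49/13, 50/13)
T2 shear: y ← y + 1·x: (-2, -36/13, -15/13) → (-2, -62/13, -15/13); (1, -49/13, 50/13) → (1, -36/13, 50/13)
T3 rotate right-handed about the z-axis with cos θ = -12/13, sin θ = -5/13: (-2, -62/13, -15/13) → (2/169, 874/169, -15/13); (1, -36/13, 50/13) → (-336/169, 367/169, 50/13)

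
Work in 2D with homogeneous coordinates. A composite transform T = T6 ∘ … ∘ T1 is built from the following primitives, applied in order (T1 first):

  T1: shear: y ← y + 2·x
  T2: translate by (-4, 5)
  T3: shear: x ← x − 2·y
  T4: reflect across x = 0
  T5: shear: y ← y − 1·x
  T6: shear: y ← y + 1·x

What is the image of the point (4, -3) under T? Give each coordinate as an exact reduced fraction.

T(p) = (20, 10)

T1 shear: y ← y + 2·x: (4, -3) → (4, 5)
T2 translate by (-4, 5): (4, 5) → (0, 10)
T3 shear: x ← x − 2·y: (0, 10) → (-20, 10)
T4 reflect across x = 0: (-20, 10) → (20, 10)
T5 shear: y ← y − 1·x: (20, 10) → (20, -10)
T6 shear: y ← y + 1·x: (20, -10) → (20, 10)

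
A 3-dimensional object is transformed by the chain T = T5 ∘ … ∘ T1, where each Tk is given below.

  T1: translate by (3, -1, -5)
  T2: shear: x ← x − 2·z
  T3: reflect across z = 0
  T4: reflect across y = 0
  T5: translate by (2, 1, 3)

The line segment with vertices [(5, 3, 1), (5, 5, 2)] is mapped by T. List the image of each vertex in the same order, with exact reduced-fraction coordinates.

T1 translate by (3, -1, -5): (5, 3, 1) → (8, 2, -4); (5, 5, 2) → (8, 4, -3)
T2 shear: x ← x − 2·z: (8, 2, -4) → (16, 2, -4); (8, 4, -3) → (14, 4, -3)
T3 reflect across z = 0: (16, 2, -4) → (16, 2, 4); (14, 4, -3) → (14, 4, 3)
T4 reflect across y = 0: (16, 2, 4) → (16, -2, 4); (14, 4, 3) → (14, -4, 3)
T5 translate by (2, 1, 3): (16, -2, 4) → (18, -1, 7); (14, -4, 3) → (16, -3, 6)

image vertices: (18, -1, 7), (16, -3, 6)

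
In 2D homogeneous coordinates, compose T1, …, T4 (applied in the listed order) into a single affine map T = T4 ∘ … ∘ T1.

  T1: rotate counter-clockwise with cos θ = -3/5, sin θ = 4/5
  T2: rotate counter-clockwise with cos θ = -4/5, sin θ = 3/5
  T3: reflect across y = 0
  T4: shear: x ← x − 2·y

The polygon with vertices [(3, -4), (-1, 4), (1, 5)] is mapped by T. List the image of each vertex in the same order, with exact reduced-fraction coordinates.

T1 rotate counter-clockwise with cos θ = -3/5, sin θ = 4/5: (3, -4) → (7/5, 24/5); (-1, 4) → (-13/5, -16/5); (1, 5) → (-23/5, -11/5)
T2 rotate counter-clockwise with cos θ = -4/5, sin θ = 3/5: (7/5, 24/5) → (-4, -3); (-13/5, -16/5) → (4, 1); (-23/5, -11/5) → (5, -1)
T3 reflect across y = 0: (-4, -3) → (-4, 3); (4, 1) → (4, -1); (5, -1) → (5, 1)
T4 shear: x ← x − 2·y: (-4, 3) → (-10, 3); (4, -1) → (6, -1); (5, 1) → (3, 1)

image vertices: (-10, 3), (6, -1), (3, 1)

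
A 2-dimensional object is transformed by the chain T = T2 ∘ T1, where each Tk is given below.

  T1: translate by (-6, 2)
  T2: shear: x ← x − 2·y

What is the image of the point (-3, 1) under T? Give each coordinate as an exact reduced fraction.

T(p) = (-15, 3)

T1 translate by (-6, 2): (-3, 1) → (-9, 3)
T2 shear: x ← x − 2·y: (-9, 3) → (-15, 3)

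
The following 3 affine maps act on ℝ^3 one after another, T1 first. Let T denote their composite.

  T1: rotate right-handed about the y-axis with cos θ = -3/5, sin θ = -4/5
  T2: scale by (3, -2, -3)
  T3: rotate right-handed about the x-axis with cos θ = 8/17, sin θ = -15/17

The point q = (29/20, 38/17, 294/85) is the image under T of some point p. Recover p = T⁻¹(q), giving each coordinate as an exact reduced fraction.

p = (-5/4, 1, 1/3)

T1 = [-3/5 0 -4/5 0; 0 1 0 0; 4/5 0 -3/5 0; 0 0 0 1]
T2·T1 = [-9/5 0 -12/5 0; 0 -2 0 0; -12/5 0 9/5 0; 0 0 0 1]
T3·…·T1 = [-9/5 0 -12/5 0; -36/17 -16/17 27/17 0; -96/85 30/17 72/85 0; 0 0 0 1]
det M = 18; M⁻¹ = [-1/5 -4/17 -32/255 0; 0 -4/17 15/34 0; -4/15 3/17 8/85 0; 0 0 0 1]
M⁻¹ · (29/20, 38/17, 294/85)ᵀ = (-5/4, 1, 1/3)ᵀ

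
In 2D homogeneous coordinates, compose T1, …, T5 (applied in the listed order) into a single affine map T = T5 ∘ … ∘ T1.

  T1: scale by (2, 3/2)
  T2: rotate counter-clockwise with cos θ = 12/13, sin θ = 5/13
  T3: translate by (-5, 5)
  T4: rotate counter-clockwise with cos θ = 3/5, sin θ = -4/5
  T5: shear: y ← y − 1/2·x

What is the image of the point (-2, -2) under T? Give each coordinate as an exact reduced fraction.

T(p) = (-258/65, 548/65)

T1 scale by (2, 3/2): (-2, -2) → (-4, -3)
T2 rotate counter-clockwise with cos θ = 12/13, sin θ = 5/13: (-4, -3) → (-33/13, -56/13)
T3 translate by (-5, 5): (-33/13, -56/13) → (-98/13, 9/13)
T4 rotate counter-clockwise with cos θ = 3/5, sin θ = -4/5: (-98/13, 9/13) → (-258/65, 419/65)
T5 shear: y ← y − 1/2·x: (-258/65, 419/65) → (-258/65, 548/65)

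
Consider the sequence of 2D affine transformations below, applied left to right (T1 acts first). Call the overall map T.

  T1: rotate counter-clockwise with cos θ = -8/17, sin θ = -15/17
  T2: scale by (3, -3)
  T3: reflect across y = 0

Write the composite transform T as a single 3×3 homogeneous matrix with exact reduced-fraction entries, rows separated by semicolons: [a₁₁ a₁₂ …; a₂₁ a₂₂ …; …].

T1 = [-8/17 15/17 0; -15/17 -8/17 0; 0 0 1]
T2·T1 = [-24/17 45/17 0; 45/17 24/17 0; 0 0 1]
T3·…·T1 = [-24/17 45/17 0; -45/17 -24/17 0; 0 0 1]

T = [-24/17 45/17 0; -45/17 -24/17 0; 0 0 1]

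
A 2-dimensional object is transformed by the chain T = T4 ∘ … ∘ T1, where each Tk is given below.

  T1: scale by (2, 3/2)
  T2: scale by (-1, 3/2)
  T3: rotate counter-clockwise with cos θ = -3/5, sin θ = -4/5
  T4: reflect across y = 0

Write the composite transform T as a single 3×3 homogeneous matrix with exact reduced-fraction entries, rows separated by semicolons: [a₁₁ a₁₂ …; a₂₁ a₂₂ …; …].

T = [6/5 9/5 0; -8/5 27/20 0; 0 0 1]

T1 = [2 0 0; 0 3/2 0; 0 0 1]
T2·T1 = [-2 0 0; 0 9/4 0; 0 0 1]
T3·…·T1 = [6/5 9/5 0; 8/5 -27/20 0; 0 0 1]
T4·…·T1 = [6/5 9/5 0; -8/5 27/20 0; 0 0 1]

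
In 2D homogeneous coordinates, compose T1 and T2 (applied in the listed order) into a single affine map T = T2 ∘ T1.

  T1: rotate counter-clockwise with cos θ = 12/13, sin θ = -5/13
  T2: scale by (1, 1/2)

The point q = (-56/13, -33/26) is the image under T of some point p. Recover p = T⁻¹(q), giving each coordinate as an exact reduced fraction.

T1 = [12/13 5/13 0; -5/13 12/13 0; 0 0 1]
T2·T1 = [12/13 5/13 0; -5/26 6/13 0; 0 0 1]
det M = 1/2; M⁻¹ = [12/13 -10/13 0; 5/13 24/13 0; 0 0 1]
M⁻¹ · (-56/13, -33/26)ᵀ = (-3, -4)ᵀ

p = (-3, -4)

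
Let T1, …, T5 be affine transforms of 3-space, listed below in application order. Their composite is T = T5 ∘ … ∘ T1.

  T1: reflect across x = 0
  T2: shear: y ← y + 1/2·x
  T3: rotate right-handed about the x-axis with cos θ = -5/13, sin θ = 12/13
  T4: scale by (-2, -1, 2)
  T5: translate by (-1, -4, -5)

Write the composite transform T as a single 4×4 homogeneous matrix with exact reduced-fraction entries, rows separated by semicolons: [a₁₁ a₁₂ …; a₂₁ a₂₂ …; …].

T = [2 0 0 -1; -5/26 5/13 12/13 -4; -12/13 24/13 -10/13 -5; 0 0 0 1]

T1 = [-1 0 0 0; 0 1 0 0; 0 0 1 0; 0 0 0 1]
T2·T1 = [-1 0 0 0; -1/2 1 0 0; 0 0 1 0; 0 0 0 1]
T3·…·T1 = [-1 0 0 0; 5/26 -5/13 -12/13 0; -6/13 12/13 -5/13 0; 0 0 0 1]
T4·…·T1 = [2 0 0 0; -5/26 5/13 12/13 0; -12/13 24/13 -10/13 0; 0 0 0 1]
T5·…·T1 = [2 0 0 -1; -5/26 5/13 12/13 -4; -12/13 24/13 -10/13 -5; 0 0 0 1]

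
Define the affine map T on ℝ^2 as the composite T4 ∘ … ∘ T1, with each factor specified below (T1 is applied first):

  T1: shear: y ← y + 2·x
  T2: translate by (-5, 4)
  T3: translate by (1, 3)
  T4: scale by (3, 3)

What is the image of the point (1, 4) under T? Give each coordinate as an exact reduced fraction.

T(p) = (-9, 39)

T1 shear: y ← y + 2·x: (1, 4) → (1, 6)
T2 translate by (-5, 4): (1, 6) → (-4, 10)
T3 translate by (1, 3): (-4, 10) → (-3, 13)
T4 scale by (3, 3): (-3, 13) → (-9, 39)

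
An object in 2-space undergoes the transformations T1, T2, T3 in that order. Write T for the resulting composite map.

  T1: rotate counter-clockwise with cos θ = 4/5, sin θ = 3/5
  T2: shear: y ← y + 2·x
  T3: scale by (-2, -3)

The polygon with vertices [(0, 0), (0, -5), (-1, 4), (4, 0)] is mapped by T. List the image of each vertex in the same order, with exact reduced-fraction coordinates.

T1 rotate counter-clockwise with cos θ = 4/5, sin θ = 3/5: (0, 0) → (0, 0); (0, -5) → (3, -4); (-1, 4) → (-16/5, 13/5); (4, 0) → (16/5, 12/5)
T2 shear: y ← y + 2·x: (0, 0) → (0, 0); (3, -4) → (3, 2); (-16/5, 13/5) → (-16/5, -19/5); (16/5, 12/5) → (16/5, 44/5)
T3 scale by (-2, -3): (0, 0) → (0, 0); (3, 2) → (-6, -6); (-16/5, -19/5) → (32/5, 57/5); (16/5, 44/5) → (-32/5, -132/5)

image vertices: (0, 0), (-6, -6), (32/5, 57/5), (-32/5, -132/5)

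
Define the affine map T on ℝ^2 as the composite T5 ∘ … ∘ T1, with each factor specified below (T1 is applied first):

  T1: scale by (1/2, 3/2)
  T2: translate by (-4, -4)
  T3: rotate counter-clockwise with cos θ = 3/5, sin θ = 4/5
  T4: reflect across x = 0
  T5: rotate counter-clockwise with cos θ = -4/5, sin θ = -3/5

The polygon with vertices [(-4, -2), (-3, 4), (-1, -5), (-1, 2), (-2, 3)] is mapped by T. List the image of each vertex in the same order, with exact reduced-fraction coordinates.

image vertices: (-19/5, 42/5), (-146/25, -19/50), (-11/10, 123/10), (-101/25, 111/50), (-247/50, 23/25)

T1 scale by (1/2, 3/2): (-4, -2) → (-2, -3); (-3, 4) → (-3/2, 6); (-1, -5) → (-1/2, -15/2); (-1, 2) → (-1/2, 3); (-2, 3) → (-1, 9/2)
T2 translate by (-4, -4): (-2, -3) → (-6, -7); (-3/2, 6) → (-11/2, 2); (-1/2, -15/2) → (-9/2, -23/2); (-1/2, 3) → (-9/2, -1); (-1, 9/2) → (-5, 1/2)
T3 rotate counter-clockwise with cos θ = 3/5, sin θ = 4/5: (-6, -7) → (2, -9); (-11/2, 2) → (-49/10, -16/5); (-9/2, -23/2) → (13/2, -21/2); (-9/2, -1) → (-19/10, -21/5); (-5, 1/2) → (-17/5, -37/10)
T4 reflect across x = 0: (2, -9) → (-2, -9); (-49/10, -16/5) → (49/10, -16/5); (13/2, -21/2) → (-13/2, -21/2); (-19/10, -21/5) → (19/10, -21/5); (-17/5, -37/10) → (17/5, -37/10)
T5 rotate counter-clockwise with cos θ = -4/5, sin θ = -3/5: (-2, -9) → (-19/5, 42/5); (49/10, -16/5) → (-146/25, -19/50); (-13/2, -21/2) → (-11/10, 123/10); (19/10, -21/5) → (-101/25, 111/50); (17/5, -37/10) → (-247/50, 23/25)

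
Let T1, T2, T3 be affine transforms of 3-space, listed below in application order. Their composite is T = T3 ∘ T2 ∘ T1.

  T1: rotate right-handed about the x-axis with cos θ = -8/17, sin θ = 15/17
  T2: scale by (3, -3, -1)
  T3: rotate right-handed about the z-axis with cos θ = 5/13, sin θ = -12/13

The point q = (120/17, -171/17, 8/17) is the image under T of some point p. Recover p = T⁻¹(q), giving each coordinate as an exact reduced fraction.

T1 = [1 0 0 0; 0 -8/17 -15/17 0; 0 15/17 -8/17 0; 0 0 0 1]
T2·T1 = [3 0 0 0; 0 24/17 45/17 0; 0 -15/17 8/17 0; 0 0 0 1]
T3·…·T1 = [15/13 288/221 540/221 0; -36/13 120/221 225/221 0; 0 -15/17 8/17 0; 0 0 0 1]
det M = 9; M⁻¹ = [5/39 -4/13 0 0; 32/221 40/663 -15/17 0; 60/221 25/221 8/17 0; 0 0 0 1]
M⁻¹ · (120/17, -171/17, 8/17)ᵀ = (4, 0, 1)ᵀ

p = (4, 0, 1)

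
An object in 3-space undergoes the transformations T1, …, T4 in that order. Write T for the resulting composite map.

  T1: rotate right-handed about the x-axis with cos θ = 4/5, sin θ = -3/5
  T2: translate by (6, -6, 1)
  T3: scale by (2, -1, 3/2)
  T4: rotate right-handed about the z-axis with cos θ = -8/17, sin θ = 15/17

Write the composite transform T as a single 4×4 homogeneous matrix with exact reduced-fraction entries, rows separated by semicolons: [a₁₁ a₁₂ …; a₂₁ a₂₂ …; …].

T = [-16/17 12/17 9/17 -186/17; 30/17 32/85 24/85 132/17; 0 -9/10 6/5 3/2; 0 0 0 1]

T1 = [1 0 0 0; 0 4/5 3/5 0; 0 -3/5 4/5 0; 0 0 0 1]
T2·T1 = [1 0 0 6; 0 4/5 3/5 -6; 0 -3/5 4/5 1; 0 0 0 1]
T3·…·T1 = [2 0 0 12; 0 -4/5 -3/5 6; 0 -9/10 6/5 3/2; 0 0 0 1]
T4·…·T1 = [-16/17 12/17 9/17 -186/17; 30/17 32/85 24/85 132/17; 0 -9/10 6/5 3/2; 0 0 0 1]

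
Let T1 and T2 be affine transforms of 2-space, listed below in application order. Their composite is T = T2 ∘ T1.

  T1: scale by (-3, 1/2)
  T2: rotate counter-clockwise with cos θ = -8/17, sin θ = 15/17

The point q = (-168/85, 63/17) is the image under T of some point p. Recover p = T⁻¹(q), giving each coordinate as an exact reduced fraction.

p = (-7/5, 0)

T1 = [-3 0 0; 0 1/2 0; 0 0 1]
T2·T1 = [24/17 -15/34 0; -45/17 -4/17 0; 0 0 1]
det M = -3/2; M⁻¹ = [8/51 -5/17 0; -30/17 -16/17 0; 0 0 1]
M⁻¹ · (-168/85, 63/17)ᵀ = (-7/5, 0)ᵀ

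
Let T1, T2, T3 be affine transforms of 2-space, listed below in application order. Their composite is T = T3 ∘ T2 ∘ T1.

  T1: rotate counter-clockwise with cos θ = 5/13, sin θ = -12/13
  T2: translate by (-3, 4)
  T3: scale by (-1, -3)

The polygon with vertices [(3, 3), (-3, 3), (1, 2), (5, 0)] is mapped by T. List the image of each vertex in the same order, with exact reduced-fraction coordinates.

image vertices: (-12/13, -93/13), (18/13, -309/13), (10/13, -150/13), (14/13, 24/13)

T1 rotate counter-clockwise with cos θ = 5/13, sin θ = -12/13: (3, 3) → (51/13, -21/13); (-3, 3) → (21/13, 51/13); (1, 2) → (29/13, -2/13); (5, 0) → (25/13, -60/13)
T2 translate by (-3, 4): (51/13, -21/13) → (12/13, 31/13); (21/13, 51/13) → (-18/13, 103/13); (29/13, -2/13) → (-10/13, 50/13); (25/13, -60/13) → (-14/13, -8/13)
T3 scale by (-1, -3): (12/13, 31/13) → (-12/13, -93/13); (-18/13, 103/13) → (18/13, -309/13); (-10/13, 50/13) → (10/13, -150/13); (-14/13, -8/13) → (14/13, 24/13)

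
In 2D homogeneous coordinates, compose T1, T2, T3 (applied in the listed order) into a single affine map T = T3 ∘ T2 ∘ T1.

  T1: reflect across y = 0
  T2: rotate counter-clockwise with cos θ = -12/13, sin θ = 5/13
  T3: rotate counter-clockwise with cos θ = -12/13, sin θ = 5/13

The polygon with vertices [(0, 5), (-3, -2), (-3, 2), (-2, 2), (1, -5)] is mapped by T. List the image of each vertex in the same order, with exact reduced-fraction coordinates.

T1 reflect across y = 0: (0, 5) → (0, -5); (-3, -2) → (-3, 2); (-3, 2) → (-3, -2); (-2, 2) → (-2, -2); (1, -5) → (1, 5)
T2 rotate counter-clockwise with cos θ = -12/13, sin θ = 5/13: (0, -5) → (25/13, 60/13); (-3, 2) → (2, -3); (-3, -2) → (46/13, 9/13); (-2, -2) → (34/13, 14/13); (1, 5) → (-37/13, -55/13)
T3 rotate counter-clockwise with cos θ = -12/13, sin θ = 5/13: (25/13, 60/13) → (-600/169, -595/169); (2, -3) → (-9/13, 46/13); (46/13, 9/13) → (-597/169, 122/169); (34/13, 14/13) → (-478/169, 2/169); (-37/13, -55/13) → (719/169, 475/169)

image vertices: (-600/169, -595/169), (-9/13, 46/13), (-597/169, 122/169), (-478/169, 2/169), (719/169, 475/169)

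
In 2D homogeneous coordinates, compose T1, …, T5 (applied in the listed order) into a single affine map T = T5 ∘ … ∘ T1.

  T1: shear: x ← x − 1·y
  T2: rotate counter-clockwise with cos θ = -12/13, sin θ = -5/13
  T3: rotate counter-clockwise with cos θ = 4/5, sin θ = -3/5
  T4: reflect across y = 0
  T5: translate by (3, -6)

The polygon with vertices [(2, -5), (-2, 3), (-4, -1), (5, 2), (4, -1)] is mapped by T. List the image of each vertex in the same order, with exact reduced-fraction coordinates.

image vertices: (-166/65, -817/65), (462/65, -121/65), (80/13, -81/13), (-2/5, -24/5), (-8/5, -41/5)

T1 shear: x ← x − 1·y: (2, -5) → (7, -5); (-2, 3) → (-5, 3); (-4, -1) → (-3, -1); (5, 2) → (3, 2); (4, -1) → (5, -1)
T2 rotate counter-clockwise with cos θ = -12/13, sin θ = -5/13: (7, -5) → (-109/13, 25/13); (-5, 3) → (75/13, -11/13); (-3, -1) → (31/13, 27/13); (3, 2) → (-2, -3); (5, -1) → (-5, -1)
T3 rotate counter-clockwise with cos θ = 4/5, sin θ = -3/5: (-109/13, 25/13) → (-361/65, 427/65); (75/13, -11/13) → (267/65, -269/65); (31/13, 27/13) → (41/13, 3/13); (-2, -3) → (-17/5, -6/5); (-5, -1) → (-23/5, 11/5)
T4 reflect across y = 0: (-361/65, 427/65) → (-361/65, -427/65); (267/65, -269/65) → (267/65, 269/65); (41/13, 3/13) → (41/13, -3/13); (-17/5, -6/5) → (-17/5, 6/5); (-23/5, 11/5) → (-23/5, -11/5)
T5 translate by (3, -6): (-361/65, -427/65) → (-166/65, -817/65); (267/65, 269/65) → (462/65, -121/65); (41/13, -3/13) → (80/13, -81/13); (-17/5, 6/5) → (-2/5, -24/5); (-23/5, -11/5) → (-8/5, -41/5)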